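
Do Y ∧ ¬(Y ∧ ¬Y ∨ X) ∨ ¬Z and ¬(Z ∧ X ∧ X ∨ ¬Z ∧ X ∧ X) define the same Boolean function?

No

E1: Y ∧ ¬(Y ∧ ¬Y ∨ X) ∨ ¬Z
    = Y ∧ ¬X ∨ ¬Z   (complement / identity)
E2: ¬(Z ∧ X ∧ X ∨ ¬Z ∧ X ∧ X)
    = ¬(X ∧ X)   (distribution)
    = ¬X   (idempotence)
These differ: at X=1, Y=0, Z=0, E1 = 1 but E2 = 0.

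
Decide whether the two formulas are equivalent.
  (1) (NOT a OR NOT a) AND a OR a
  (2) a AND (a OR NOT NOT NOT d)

Yes

E1: (NOT a OR NOT a) AND a OR a
    = NOT a AND a OR a   [idempotence]
    = a   [complement / identity]
E2: a AND (a OR NOT NOT NOT d)
    = a AND (a OR NOT d)   [double negation]
    = a   [absorption]
Both reduce to a, so they are equivalent.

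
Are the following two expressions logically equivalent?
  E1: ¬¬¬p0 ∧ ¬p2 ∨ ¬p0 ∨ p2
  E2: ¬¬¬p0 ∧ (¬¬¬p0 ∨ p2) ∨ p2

E1: ¬¬¬p0 ∧ ¬p2 ∨ ¬p0 ∨ p2
    = ¬p0 ∧ ¬p2 ∨ ¬p0 ∨ p2   — double negation
    = ¬p0 ∨ p2   — absorption
E2: ¬¬¬p0 ∧ (¬¬¬p0 ∨ p2) ∨ p2
    = ¬¬¬p0 ∨ p2   — absorption
    = ¬p0 ∨ p2   — double negation
Both reduce to ¬p0 ∨ p2, so they are equivalent.

Yes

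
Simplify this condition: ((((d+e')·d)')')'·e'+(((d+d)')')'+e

((((d+e')·d)')')'·e'+(((d+d)')')'+e
= ((d')')'·e'+(((d+d)')')'+e   (absorption)
= ((d')')'·e'+((d')')'+e   (idempotence)
= ((d')')'+e   (absorption)
= d'+e   (double negation)

d'+e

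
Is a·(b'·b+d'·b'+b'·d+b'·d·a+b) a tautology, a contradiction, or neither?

a·(b'·b+d'·b'+b'·d+b'·d·a+b)
= a·(b'·b+d'·b'+b'·d+b)   — absorption
= a·(b'·b+b'+b)   — distribution
= a·(b'+b)   — complement / identity
= a   — complement / identity
This depends on a, so it is not a constant.

neither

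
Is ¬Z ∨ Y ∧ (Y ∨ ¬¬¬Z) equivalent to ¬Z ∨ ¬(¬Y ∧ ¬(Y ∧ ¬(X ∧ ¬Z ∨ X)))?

Yes

E1: ¬Z ∨ Y ∧ (Y ∨ ¬¬¬Z)
    = ¬Z ∨ Y ∧ (Y ∨ ¬Z)   [double negation]
    = ¬Z ∨ Y   [absorption]
E2: ¬Z ∨ ¬(¬Y ∧ ¬(Y ∧ ¬(X ∧ ¬Z ∨ X)))
    = ¬Z ∨ Y ∨ Y ∧ ¬(X ∧ ¬Z ∨ X)   [De Morgan]
    = ¬Z ∨ Y ∨ Y ∧ ¬X   [absorption]
    = ¬Z ∨ Y   [absorption]
Both reduce to ¬Z ∨ Y, so they are equivalent.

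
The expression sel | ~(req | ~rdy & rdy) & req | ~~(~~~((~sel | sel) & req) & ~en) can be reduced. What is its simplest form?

sel | ~req & ~en

sel | ~(req | ~rdy & rdy) & req | ~~(~~~((~sel | sel) & req) & ~en)
= sel | ~(req | ~rdy & rdy) & req | ~~~((~sel | sel) & req) & ~en
= sel | ~(req | ~rdy & rdy) & req | ~~~req & ~en
= sel | ~req & req | ~~~req & ~en
= sel | ~~~req & ~en
= sel | ~req & ~en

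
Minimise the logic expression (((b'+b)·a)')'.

a

(((b'+b)·a)')'
= (a')'   — complement / identity
= a   — double negation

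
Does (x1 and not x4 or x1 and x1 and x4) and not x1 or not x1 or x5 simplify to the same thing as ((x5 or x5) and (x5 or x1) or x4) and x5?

E1: (x1 and not x4 or x1 and x1 and x4) and not x1 or not x1 or x5
    = (x1 and not x4 or x1 and x4) and not x1 or not x1 or x5
    = x1 and not x1 or not x1 or x5
    = not x1 or x5
E2: ((x5 or x5) and (x5 or x1) or x4) and x5
    = (x5 or x5 and x1 or x4) and x5
    = (x5 or x4) and x5
    = x5
These differ: at x1=0, x4=0, x5=0, E1 = 1 but E2 = 0.

No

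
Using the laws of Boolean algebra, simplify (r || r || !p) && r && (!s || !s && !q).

r && !s

(r || r || !p) && r && (!s || !s && !q)
= (r || !p) && r && (!s || !s && !q)   [idempotence]
= (r || !p) && r && !s   [absorption]
= r && !s   [absorption]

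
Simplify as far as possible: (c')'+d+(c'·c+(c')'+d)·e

(c')'+d+(c'·c+(c')'+d)·e
= (c')'+d+((c')'+d)·e   (complement / identity)
= (c')'+d   (absorption)
= c+d   (double negation)

c+d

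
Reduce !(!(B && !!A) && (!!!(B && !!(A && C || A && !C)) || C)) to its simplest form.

!(!(B && !!A) && (!!!(B && !!(A && C || A && !C)) || C))
= !(!(B && !!A) && (!!!(B && !!A) || C))   — distribution
= !(!(B && !!A) && (!(B && !!A) || C))   — double negation
= !!(B && !!A)   — absorption
= B && !!A   — double negation
= B && A   — double negation

B && A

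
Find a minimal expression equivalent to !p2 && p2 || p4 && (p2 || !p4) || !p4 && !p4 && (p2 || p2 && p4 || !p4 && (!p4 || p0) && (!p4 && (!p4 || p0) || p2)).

p2 || !p4

!p2 && p2 || p4 && (p2 || !p4) || !p4 && !p4 && (p2 || p2 && p4 || !p4 && (!p4 || p0) && (!p4 && (!p4 || p0) || p2))
= !p2 && p2 || p4 && (p2 || !p4) || !p4 && !p4 && (p2 || p2 && p4 || !p4 && (!p4 || p0))   — absorption
= !p2 && p2 || p4 && (p2 || !p4) || !p4 && (p2 || p2 && p4 || !p4 && (!p4 || p0))   — idempotence
= !p2 && p2 || p4 && (p2 || !p4) || !p4 && (p2 || !p4 && (!p4 || p0))   — absorption
= !p2 && p2 || p4 && (p2 || !p4) || !p4 && (p2 || !p4)   — absorption
= !p2 && p2 || p2 || !p4   — distribution
= p2 || !p4   — complement / identity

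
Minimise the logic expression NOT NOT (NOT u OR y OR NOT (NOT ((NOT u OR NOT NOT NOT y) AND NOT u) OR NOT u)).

NOT u OR y

NOT NOT (NOT u OR y OR NOT (NOT ((NOT u OR NOT NOT NOT y) AND NOT u) OR NOT u))
= NOT NOT (NOT u OR y OR (NOT u OR NOT NOT NOT y) AND NOT u AND u)
= NOT NOT (NOT u OR y OR (NOT u OR NOT y) AND NOT u AND u)
= NOT NOT (NOT u OR y OR NOT u AND u)
= NOT u OR y OR NOT u AND u
= NOT u OR y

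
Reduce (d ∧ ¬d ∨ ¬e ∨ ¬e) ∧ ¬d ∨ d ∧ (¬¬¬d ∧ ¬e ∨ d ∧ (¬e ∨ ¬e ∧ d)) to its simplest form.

(d ∧ ¬d ∨ ¬e ∨ ¬e) ∧ ¬d ∨ d ∧ (¬¬¬d ∧ ¬e ∨ d ∧ (¬e ∨ ¬e ∧ d))
= (d ∧ ¬d ∨ ¬e ∨ ¬e) ∧ ¬d ∨ d ∧ (¬¬¬d ∧ ¬e ∨ d ∧ ¬e)   — absorption
= (¬e ∨ ¬e) ∧ ¬d ∨ d ∧ (¬¬¬d ∧ ¬e ∨ d ∧ ¬e)   — complement / identity
= (¬e ∨ ¬e) ∧ ¬d ∨ d ∧ (¬d ∧ ¬e ∨ d ∧ ¬e)   — double negation
= (¬e ∨ ¬e) ∧ ¬d ∨ d ∧ ¬e   — distribution
= ¬e ∧ ¬d ∨ d ∧ ¬e   — idempotence
= ¬e   — distribution

¬e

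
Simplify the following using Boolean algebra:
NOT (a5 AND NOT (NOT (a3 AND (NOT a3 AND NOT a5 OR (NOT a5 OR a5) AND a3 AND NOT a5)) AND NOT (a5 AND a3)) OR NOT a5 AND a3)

NOT a3

NOT (a5 AND NOT (NOT (a3 AND (NOT a3 AND NOT a5 OR (NOT a5 OR a5) AND a3 AND NOT a5)) AND NOT (a5 AND a3)) OR NOT a5 AND a3)
= NOT (a5 AND NOT (NOT (a3 AND (NOT a3 AND NOT a5 OR a3 AND NOT a5)) AND NOT (a5 AND a3)) OR NOT a5 AND a3)   — complement / identity
= NOT (a5 AND NOT (NOT (a3 AND NOT a5) AND NOT (a5 AND a3)) OR NOT a5 AND a3)   — distribution
= NOT (a5 AND (a3 AND NOT a5 OR a5 AND a3) OR NOT a5 AND a3)   — De Morgan
= NOT (a5 AND a3 OR NOT a5 AND a3)   — distribution
= NOT a3   — distribution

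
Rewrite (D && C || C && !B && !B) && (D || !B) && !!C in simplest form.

(D && C || C && !B && !B) && (D || !B) && !!C
= (D && C || C && !B && !B) && (D || !B) && C   — double negation
= (D && C || C && !B) && (D || !B) && C   — idempotence
= (D || !B) && C && (D || !B) && C   — distribution
= (D || !B) && C   — idempotence

(D || !B) && C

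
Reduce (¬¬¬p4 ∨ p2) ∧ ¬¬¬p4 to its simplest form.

¬p4

(¬¬¬p4 ∨ p2) ∧ ¬¬¬p4
= ¬¬¬p4   (absorption)
= ¬p4   (double negation)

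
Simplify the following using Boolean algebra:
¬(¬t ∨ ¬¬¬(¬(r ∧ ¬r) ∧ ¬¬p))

t ∧ p

¬(¬t ∨ ¬¬¬(¬(r ∧ ¬r) ∧ ¬¬p))
= ¬(¬t ∨ ¬¬(r ∧ ¬r ∨ ¬p))   (De Morgan)
= ¬(¬t ∨ ¬¬¬p)   (complement / identity)
= t ∧ ¬¬p   (De Morgan)
= t ∧ p   (double negation)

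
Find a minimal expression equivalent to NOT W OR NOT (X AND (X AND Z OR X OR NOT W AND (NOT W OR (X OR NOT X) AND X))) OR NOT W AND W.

NOT W OR NOT X

NOT W OR NOT (X AND (X AND Z OR X OR NOT W AND (NOT W OR (X OR NOT X) AND X))) OR NOT W AND W
= NOT W OR NOT (X AND (X AND Z OR X OR NOT W AND (NOT W OR X))) OR NOT W AND W   (complement / identity)
= NOT W OR NOT (X AND (X AND Z OR X OR NOT W AND (NOT W OR X)))   (complement / identity)
= NOT W OR NOT (X AND (X AND Z OR X OR NOT W))   (absorption)
= NOT W OR NOT (X AND (X OR NOT W))   (absorption)
= NOT W OR NOT X   (absorption)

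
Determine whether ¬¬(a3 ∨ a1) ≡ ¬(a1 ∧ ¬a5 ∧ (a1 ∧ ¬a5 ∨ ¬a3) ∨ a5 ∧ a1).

No

E1: ¬¬(a3 ∨ a1)
    = a3 ∨ a1   [double negation]
E2: ¬(a1 ∧ ¬a5 ∧ (a1 ∧ ¬a5 ∨ ¬a3) ∨ a5 ∧ a1)
    = ¬(a1 ∧ ¬a5 ∨ a5 ∧ a1)   [absorption]
    = ¬a1   [distribution]
These differ: at a1=1, a3=0, a5=0, E1 = 1 but E2 = 0.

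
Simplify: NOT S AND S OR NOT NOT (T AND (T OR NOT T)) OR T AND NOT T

NOT S AND S OR NOT NOT (T AND (T OR NOT T)) OR T AND NOT T
= NOT S AND S OR NOT NOT T OR T AND NOT T
= NOT S AND S OR NOT NOT T
= NOT NOT T
= T

T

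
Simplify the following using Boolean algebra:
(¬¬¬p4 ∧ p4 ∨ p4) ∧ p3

p4 ∧ p3

(¬¬¬p4 ∧ p4 ∨ p4) ∧ p3
= (¬p4 ∧ p4 ∨ p4) ∧ p3   (double negation)
= p4 ∧ p3   (complement / identity)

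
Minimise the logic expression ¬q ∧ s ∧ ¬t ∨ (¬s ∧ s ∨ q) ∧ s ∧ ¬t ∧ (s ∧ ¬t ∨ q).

¬q ∧ s ∧ ¬t ∨ (¬s ∧ s ∨ q) ∧ s ∧ ¬t ∧ (s ∧ ¬t ∨ q)
= ¬q ∧ s ∧ ¬t ∨ q ∧ s ∧ ¬t ∧ (s ∧ ¬t ∨ q)   [complement / identity]
= ¬q ∧ s ∧ ¬t ∨ q ∧ s ∧ ¬t   [absorption]
= s ∧ ¬t   [distribution]

s ∧ ¬t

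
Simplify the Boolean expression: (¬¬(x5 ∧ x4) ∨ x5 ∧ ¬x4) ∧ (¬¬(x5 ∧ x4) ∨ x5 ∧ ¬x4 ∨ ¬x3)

(¬¬(x5 ∧ x4) ∨ x5 ∧ ¬x4) ∧ (¬¬(x5 ∧ x4) ∨ x5 ∧ ¬x4 ∨ ¬x3)
= ¬¬(x5 ∧ x4) ∨ x5 ∧ ¬x4   — absorption
= x5 ∧ x4 ∨ x5 ∧ ¬x4   — double negation
= x5   — distribution

x5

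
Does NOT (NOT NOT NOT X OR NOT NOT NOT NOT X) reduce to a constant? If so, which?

yes, False

NOT (NOT NOT NOT X OR NOT NOT NOT NOT X)
= NOT (NOT X OR NOT NOT NOT NOT X)   [double negation]
= NOT (NOT X OR NOT NOT X)   [double negation]
= X AND NOT X   [De Morgan]
= FALSE   [complement]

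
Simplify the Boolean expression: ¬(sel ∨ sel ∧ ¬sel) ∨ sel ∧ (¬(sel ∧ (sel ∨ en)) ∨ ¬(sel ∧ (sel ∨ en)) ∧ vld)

¬sel

¬(sel ∨ sel ∧ ¬sel) ∨ sel ∧ (¬(sel ∧ (sel ∨ en)) ∨ ¬(sel ∧ (sel ∨ en)) ∧ vld)
= ¬(sel ∨ sel ∧ ¬sel) ∨ sel ∧ ¬(sel ∧ (sel ∨ en))   — absorption
= ¬(sel ∨ sel ∧ ¬sel) ∨ sel ∧ ¬sel   — absorption
= ¬(sel ∨ sel ∧ ¬sel)   — complement / identity
= ¬sel   — complement / identity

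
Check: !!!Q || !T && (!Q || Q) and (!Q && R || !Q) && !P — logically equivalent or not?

E1: !!!Q || !T && (!Q || Q)
    = !Q || !T && (!Q || Q)   (double negation)
    = !Q || !T   (complement / identity)
E2: (!Q && R || !Q) && !P
    = !Q && !P   (absorption)
These differ: at P=1, Q=1, R=0, T=0, E1 = 1 but E2 = 0.

No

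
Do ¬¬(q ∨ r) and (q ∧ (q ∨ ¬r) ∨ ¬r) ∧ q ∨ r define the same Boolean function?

E1: ¬¬(q ∨ r)
    = q ∨ r
E2: (q ∧ (q ∨ ¬r) ∨ ¬r) ∧ q ∨ r
    = (q ∨ ¬r) ∧ q ∨ r
    = q ∨ r
Both reduce to q ∨ r, so they are equivalent.

Yes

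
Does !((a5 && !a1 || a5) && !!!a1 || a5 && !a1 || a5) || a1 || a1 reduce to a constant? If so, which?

!((a5 && !a1 || a5) && !!!a1 || a5 && !a1 || a5) || a1 || a1
= !((a5 && !a1 || a5) && !a1 || a5 && !a1 || a5) || a1 || a1   — double negation
= !(a5 && !a1 || a5) || a1 || a1   — absorption
= !a5 || a1 || a1   — absorption
= !a5 || a1   — idempotence
This depends on a1, a5, so it is not a constant.

no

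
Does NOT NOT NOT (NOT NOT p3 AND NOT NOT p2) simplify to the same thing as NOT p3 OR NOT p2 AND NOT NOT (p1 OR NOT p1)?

Yes

E1: NOT NOT NOT (NOT NOT p3 AND NOT NOT p2)
    = NOT NOT (NOT p3 OR NOT p2)
    = NOT p3 OR NOT p2
E2: NOT p3 OR NOT p2 AND NOT NOT (p1 OR NOT p1)
    = NOT p3 OR NOT p2 AND (p1 OR NOT p1)
    = NOT p3 OR NOT p2
Both reduce to NOT p3 OR NOT p2, so they are equivalent.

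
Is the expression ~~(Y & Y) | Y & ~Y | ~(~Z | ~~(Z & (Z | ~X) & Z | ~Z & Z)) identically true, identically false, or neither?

~~(Y & Y) | Y & ~Y | ~(~Z | ~~(Z & (Z | ~X) & Z | ~Z & Z))
= ~~(Y & Y) | Y & ~Y | ~(~Z | ~~(Z & Z | ~Z & Z))   — absorption
= ~~(Y & Y) | Y & ~Y | ~(~Z | ~~Z)   — distribution
= Y & Y | Y & ~Y | ~(~Z | ~~Z)   — double negation
= Y | ~(~Z | ~~Z)   — distribution
= Y | Z & ~Z   — De Morgan
= Y   — complement / identity
This depends on Y, so it is not a constant.

neither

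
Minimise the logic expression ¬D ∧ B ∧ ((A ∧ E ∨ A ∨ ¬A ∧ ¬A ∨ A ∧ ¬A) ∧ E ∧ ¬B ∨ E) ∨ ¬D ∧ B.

¬D ∧ B ∧ ((A ∧ E ∨ A ∨ ¬A ∧ ¬A ∨ A ∧ ¬A) ∧ E ∧ ¬B ∨ E) ∨ ¬D ∧ B
= ¬D ∧ B ∧ ((A ∧ E ∨ A ∨ ¬A) ∧ E ∧ ¬B ∨ E) ∨ ¬D ∧ B   [distribution]
= ¬D ∧ B ∧ ((A ∨ ¬A) ∧ E ∧ ¬B ∨ E) ∨ ¬D ∧ B   [absorption]
= ¬D ∧ B ∧ (E ∧ ¬B ∨ E) ∨ ¬D ∧ B   [complement / identity]
= ¬D ∧ B ∧ E ∨ ¬D ∧ B   [absorption]
= ¬D ∧ B   [absorption]

¬D ∧ B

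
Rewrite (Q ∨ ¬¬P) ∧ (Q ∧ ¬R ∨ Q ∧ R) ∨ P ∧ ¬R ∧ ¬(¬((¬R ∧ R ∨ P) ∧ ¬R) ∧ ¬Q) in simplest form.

(Q ∨ ¬¬P) ∧ (Q ∧ ¬R ∨ Q ∧ R) ∨ P ∧ ¬R ∧ ¬(¬((¬R ∧ R ∨ P) ∧ ¬R) ∧ ¬Q)
= (Q ∨ ¬¬P) ∧ Q ∨ P ∧ ¬R ∧ ¬(¬((¬R ∧ R ∨ P) ∧ ¬R) ∧ ¬Q)   [distribution]
= (Q ∨ ¬¬P) ∧ Q ∨ P ∧ ¬R ∧ ((¬R ∧ R ∨ P) ∧ ¬R ∨ Q)   [De Morgan]
= (Q ∨ ¬¬P) ∧ Q ∨ P ∧ ¬R ∧ (P ∧ ¬R ∨ Q)   [complement / identity]
= (Q ∨ ¬¬P) ∧ Q ∨ P ∧ ¬R   [absorption]
= (Q ∨ P) ∧ Q ∨ P ∧ ¬R   [double negation]
= Q ∨ P ∧ ¬R   [absorption]

Q ∨ P ∧ ¬R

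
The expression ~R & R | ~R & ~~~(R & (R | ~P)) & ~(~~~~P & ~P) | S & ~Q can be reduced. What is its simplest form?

~R & R | ~R & ~~~(R & (R | ~P)) & ~(~~~~P & ~P) | S & ~Q
= ~R & R | ~R & ~~~(R & (R | ~P)) & ~(~~P & ~P) | S & ~Q   (double negation)
= ~R & R | ~R & ~~~(R & (R | ~P)) & (~P | P) | S & ~Q   (De Morgan)
= ~R & R | ~R & ~~~R & (~P | P) | S & ~Q   (absorption)
= ~R & R | ~R & ~R & (~P | P) | S & ~Q   (double negation)
= ~R & R | ~R & ~R | S & ~Q   (complement / identity)
= ~R | S & ~Q   (distribution)

~R | S & ~Q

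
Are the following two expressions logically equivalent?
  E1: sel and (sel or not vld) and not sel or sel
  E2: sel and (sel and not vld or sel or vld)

E1: sel and (sel or not vld) and not sel or sel
    = sel and not sel or sel
    = sel
E2: sel and (sel and not vld or sel or vld)
    = sel and (sel or vld)
    = sel
Both reduce to sel, so they are equivalent.

Yes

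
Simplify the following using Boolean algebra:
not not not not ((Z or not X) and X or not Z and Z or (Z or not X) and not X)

Z or not X

not not not not ((Z or not X) and X or not Z and Z or (Z or not X) and not X)
= not not not not ((Z or not X) and X or (Z or not X) and not X)   [complement / identity]
= not not ((Z or not X) and X or (Z or not X) and not X)   [double negation]
= not not (Z or not X)   [distribution]
= Z or not X   [double negation]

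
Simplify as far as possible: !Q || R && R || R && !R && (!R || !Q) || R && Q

!Q || R && R || R && !R && (!R || !Q) || R && Q
= !Q || R && R || R && !R || R && Q
= !Q || R || R && Q
= !Q || R

!Q || R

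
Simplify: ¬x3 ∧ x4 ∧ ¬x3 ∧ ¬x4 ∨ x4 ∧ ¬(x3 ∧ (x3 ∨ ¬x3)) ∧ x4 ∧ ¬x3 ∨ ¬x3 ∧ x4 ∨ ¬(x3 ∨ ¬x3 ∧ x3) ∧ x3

¬x3 ∧ x4

¬x3 ∧ x4 ∧ ¬x3 ∧ ¬x4 ∨ x4 ∧ ¬(x3 ∧ (x3 ∨ ¬x3)) ∧ x4 ∧ ¬x3 ∨ ¬x3 ∧ x4 ∨ ¬(x3 ∨ ¬x3 ∧ x3) ∧ x3
= ¬x3 ∧ x4 ∧ ¬x3 ∧ ¬x4 ∨ x4 ∧ ¬x3 ∧ x4 ∧ ¬x3 ∨ ¬x3 ∧ x4 ∨ ¬(x3 ∨ ¬x3 ∧ x3) ∧ x3   [complement / identity]
= ¬x3 ∧ x4 ∧ ¬x3 ∨ ¬x3 ∧ x4 ∨ ¬(x3 ∨ ¬x3 ∧ x3) ∧ x3   [distribution]
= ¬x3 ∧ x4 ∧ ¬x3 ∨ ¬x3 ∧ x4 ∨ ¬x3 ∧ x3   [complement / identity]
= ¬x3 ∧ x4 ∧ ¬x3 ∨ ¬x3 ∧ x4   [complement / identity]
= ¬x3 ∧ x4   [absorption]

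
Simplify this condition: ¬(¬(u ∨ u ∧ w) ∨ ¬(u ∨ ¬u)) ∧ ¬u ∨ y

y

¬(¬(u ∨ u ∧ w) ∨ ¬(u ∨ ¬u)) ∧ ¬u ∨ y
= (u ∨ u ∧ w) ∧ (u ∨ ¬u) ∧ ¬u ∨ y   (De Morgan)
= (u ∨ u ∧ w) ∧ ¬u ∨ y   (complement / identity)
= u ∧ ¬u ∨ y   (absorption)
= y   (complement / identity)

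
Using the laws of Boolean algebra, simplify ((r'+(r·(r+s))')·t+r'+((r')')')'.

r

((r'+(r·(r+s))')·t+r'+((r')')')'
= ((r'+(r·(r+s))')·t+r'+r')'   — double negation
= ((r'+r')·t+r'+r')'   — absorption
= (r'+r')'   — absorption
= r·r   — De Morgan
= r   — idempotence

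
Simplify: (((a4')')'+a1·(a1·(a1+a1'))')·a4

0

(((a4')')'+a1·(a1·(a1+a1'))')·a4
= (((a4')')'+a1·a1')·a4   (complement / identity)
= (a4'+a1·a1')·a4   (double negation)
= a4'·a4   (complement / identity)
= 0   (complement)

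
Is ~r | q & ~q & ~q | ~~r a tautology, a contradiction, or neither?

tautology

~r | q & ~q & ~q | ~~r
= ~r | q & ~q | ~~r   — idempotence
= ~r | ~~r   — complement / identity
= ~r | r   — double negation
= 1   — complement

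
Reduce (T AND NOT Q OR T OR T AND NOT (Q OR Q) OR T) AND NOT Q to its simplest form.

T AND NOT Q

(T AND NOT Q OR T OR T AND NOT (Q OR Q) OR T) AND NOT Q
= (T AND NOT Q OR T OR T AND NOT Q OR T) AND NOT Q   [idempotence]
= (T AND NOT Q OR T) AND NOT Q   [idempotence]
= T AND NOT Q   [absorption]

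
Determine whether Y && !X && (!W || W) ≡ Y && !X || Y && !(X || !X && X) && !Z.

Yes

E1: Y && !X && (!W || W)
    = Y && !X   (complement / identity)
E2: Y && !X || Y && !(X || !X && X) && !Z
    = Y && !X || Y && !X && !Z   (complement / identity)
    = Y && !X   (absorption)
Both reduce to Y && !X, so they are equivalent.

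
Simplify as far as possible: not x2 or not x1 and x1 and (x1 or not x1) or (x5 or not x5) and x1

not x2 or x1

not x2 or not x1 and x1 and (x1 or not x1) or (x5 or not x5) and x1
= not x2 or not x1 and x1 or (x5 or not x5) and x1   (complement / identity)
= not x2 or (x5 or not x5) and x1   (complement / identity)
= not x2 or x1   (complement / identity)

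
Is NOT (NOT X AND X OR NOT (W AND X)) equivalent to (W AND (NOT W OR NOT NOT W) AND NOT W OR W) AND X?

Yes

E1: NOT (NOT X AND X OR NOT (W AND X))
    = NOT NOT (W AND X)   [complement / identity]
    = W AND X   [double negation]
E2: (W AND (NOT W OR NOT NOT W) AND NOT W OR W) AND X
    = (W AND (NOT W OR W) AND NOT W OR W) AND X   [double negation]
    = (W AND NOT W OR W) AND X   [complement / identity]
    = W AND X   [complement / identity]
Both reduce to W AND X, so they are equivalent.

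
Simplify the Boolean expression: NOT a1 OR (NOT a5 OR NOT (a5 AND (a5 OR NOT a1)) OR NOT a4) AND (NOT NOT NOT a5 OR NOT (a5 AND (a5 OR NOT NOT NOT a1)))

NOT a1 OR NOT a5

NOT a1 OR (NOT a5 OR NOT (a5 AND (a5 OR NOT a1)) OR NOT a4) AND (NOT NOT NOT a5 OR NOT (a5 AND (a5 OR NOT NOT NOT a1)))
= NOT a1 OR (NOT a5 OR NOT (a5 AND (a5 OR NOT a1)) OR NOT a4) AND (NOT a5 OR NOT (a5 AND (a5 OR NOT NOT NOT a1)))   — double negation
= NOT a1 OR (NOT a5 OR NOT (a5 AND (a5 OR NOT a1)) OR NOT a4) AND (NOT a5 OR NOT (a5 AND (a5 OR NOT a1)))   — double negation
= NOT a1 OR NOT a5 OR NOT (a5 AND (a5 OR NOT a1))   — absorption
= NOT a1 OR NOT a5 OR NOT a5   — absorption
= NOT a1 OR NOT a5   — idempotence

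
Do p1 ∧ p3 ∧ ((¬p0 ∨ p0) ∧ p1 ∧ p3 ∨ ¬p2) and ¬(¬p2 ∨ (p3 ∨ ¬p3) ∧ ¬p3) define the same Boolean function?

No

E1: p1 ∧ p3 ∧ ((¬p0 ∨ p0) ∧ p1 ∧ p3 ∨ ¬p2)
    = p1 ∧ p3 ∧ (p1 ∧ p3 ∨ ¬p2)   (complement / identity)
    = p1 ∧ p3   (absorption)
E2: ¬(¬p2 ∨ (p3 ∨ ¬p3) ∧ ¬p3)
    = ¬(¬p2 ∨ ¬p3)   (complement / identity)
    = p2 ∧ p3   (De Morgan)
These differ: at p0=0, p1=1, p2=0, p3=1, E1 = 1 but E2 = 0.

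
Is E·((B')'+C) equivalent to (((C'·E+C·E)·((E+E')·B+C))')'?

E1: E·((B')'+C)
    = E·(B+C)   (double negation)
E2: (((C'·E+C·E)·((E+E')·B+C))')'
    = (((C'·E+C·E)·(B+C))')'   (complement / identity)
    = ((E·(B+C))')'   (distribution)
    = E·(B+C)   (double negation)
Both reduce to E·(B+C), so they are equivalent.

Yes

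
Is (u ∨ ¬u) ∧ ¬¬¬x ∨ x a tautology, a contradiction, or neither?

tautology

(u ∨ ¬u) ∧ ¬¬¬x ∨ x
= ¬¬¬x ∨ x   [complement / identity]
= ¬x ∨ x   [double negation]
= True   [complement]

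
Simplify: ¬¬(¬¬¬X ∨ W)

¬¬(¬¬¬X ∨ W)
= ¬¬¬X ∨ W   [double negation]
= ¬X ∨ W   [double negation]

¬X ∨ W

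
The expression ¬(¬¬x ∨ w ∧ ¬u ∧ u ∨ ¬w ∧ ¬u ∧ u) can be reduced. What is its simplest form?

¬x

¬(¬¬x ∨ w ∧ ¬u ∧ u ∨ ¬w ∧ ¬u ∧ u)
= ¬(x ∨ w ∧ ¬u ∧ u ∨ ¬w ∧ ¬u ∧ u)
= ¬(x ∨ ¬u ∧ u)
= ¬x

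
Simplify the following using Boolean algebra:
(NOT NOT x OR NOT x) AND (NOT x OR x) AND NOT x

NOT x

(NOT NOT x OR NOT x) AND (NOT x OR x) AND NOT x
= (x OR NOT x) AND (NOT x OR x) AND NOT x   — double negation
= (x OR NOT x) AND NOT x   — complement / identity
= NOT x   — complement / identity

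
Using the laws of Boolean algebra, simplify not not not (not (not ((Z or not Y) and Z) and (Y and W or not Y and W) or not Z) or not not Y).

not not not (not (not ((Z or not Y) and Z) and (Y and W or not Y and W) or not Z) or not not Y)
= not not not (not (not ((Z or not Y) and Z) and W or not Z) or not not Y)   — distribution
= not not not (not (not Z and W or not Z) or not not Y)   — absorption
= not (not (not Z and W or not Z) or not not Y)   — double negation
= not (not not Z or not not Y)   — absorption
= not Z and not Y   — De Morgan

not Z and not Y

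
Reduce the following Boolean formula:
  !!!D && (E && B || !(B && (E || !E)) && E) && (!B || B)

!D && E

!!!D && (E && B || !(B && (E || !E)) && E) && (!B || B)
= !!!D && (E && B || !B && E) && (!B || B)   — complement / identity
= !!!D && E && (!B || B)   — distribution
= !D && E && (!B || B)   — double negation
= !D && E   — complement / identity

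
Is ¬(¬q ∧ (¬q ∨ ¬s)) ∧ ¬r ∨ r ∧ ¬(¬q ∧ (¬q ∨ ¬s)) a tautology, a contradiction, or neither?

¬(¬q ∧ (¬q ∨ ¬s)) ∧ ¬r ∨ r ∧ ¬(¬q ∧ (¬q ∨ ¬s))
= ¬(¬q ∧ (¬q ∨ ¬s))   [distribution]
= ¬¬q   [absorption]
= q   [double negation]
This depends on q, so it is not a constant.

neither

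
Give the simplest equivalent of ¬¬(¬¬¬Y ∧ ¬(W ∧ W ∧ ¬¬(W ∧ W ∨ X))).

¬Y ∧ ¬W

¬¬(¬¬¬Y ∧ ¬(W ∧ W ∧ ¬¬(W ∧ W ∨ X)))
= ¬¬(¬Y ∧ ¬(W ∧ W ∧ ¬¬(W ∧ W ∨ X)))
= ¬Y ∧ ¬(W ∧ W ∧ ¬¬(W ∧ W ∨ X))
= ¬Y ∧ ¬(W ∧ W ∧ (W ∧ W ∨ X))
= ¬Y ∧ ¬(W ∧ W)
= ¬Y ∧ ¬W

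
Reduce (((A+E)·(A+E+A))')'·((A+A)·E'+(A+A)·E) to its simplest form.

(((A+E)·(A+E+A))')'·((A+A)·E'+(A+A)·E)
= ((A+E)')'·((A+A)·E'+(A+A)·E)   — absorption
= ((A+E)')'·(A+A)   — distribution
= ((A+E)')'·A   — idempotence
= (A+E)·A   — double negation
= A   — absorption

A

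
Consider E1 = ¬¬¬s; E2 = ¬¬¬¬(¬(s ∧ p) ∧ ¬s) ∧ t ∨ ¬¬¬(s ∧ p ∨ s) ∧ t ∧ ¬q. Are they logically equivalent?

No

E1: ¬¬¬s
    = ¬s   [double negation]
E2: ¬¬¬¬(¬(s ∧ p) ∧ ¬s) ∧ t ∨ ¬¬¬(s ∧ p ∨ s) ∧ t ∧ ¬q
    = ¬¬¬(s ∧ p ∨ s) ∧ t ∨ ¬¬¬(s ∧ p ∨ s) ∧ t ∧ ¬q   [De Morgan]
    = ¬¬¬(s ∧ p ∨ s) ∧ t   [absorption]
    = ¬(s ∧ p ∨ s) ∧ t   [double negation]
    = ¬s ∧ t   [absorption]
These differ: at p=0, q=0, s=0, t=0, E1 = 1 but E2 = 0.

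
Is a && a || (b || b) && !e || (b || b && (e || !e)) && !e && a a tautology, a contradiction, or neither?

neither

a && a || (b || b) && !e || (b || b && (e || !e)) && !e && a
= a && a || (b || b) && !e || (b || b) && !e && a   [complement / identity]
= a && a || (b || b) && !e   [absorption]
= a && a || b && !e   [idempotence]
= a || b && !e   [idempotence]
This depends on a, b, e, so it is not a constant.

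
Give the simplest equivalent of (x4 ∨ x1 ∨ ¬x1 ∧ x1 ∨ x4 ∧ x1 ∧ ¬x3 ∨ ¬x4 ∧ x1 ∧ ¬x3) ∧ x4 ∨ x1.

(x4 ∨ x1 ∨ ¬x1 ∧ x1 ∨ x4 ∧ x1 ∧ ¬x3 ∨ ¬x4 ∧ x1 ∧ ¬x3) ∧ x4 ∨ x1
= (x4 ∨ x1 ∨ ¬x1 ∧ x1 ∨ x1 ∧ ¬x3) ∧ x4 ∨ x1
= (x4 ∨ x1 ∨ x1 ∧ ¬x3) ∧ x4 ∨ x1
= (x4 ∨ x1) ∧ x4 ∨ x1
= x4 ∨ x1

x4 ∨ x1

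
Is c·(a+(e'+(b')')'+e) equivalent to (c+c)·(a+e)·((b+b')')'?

E1: c·(a+(e'+(b')')'+e)
    = c·(a+e·b'+e)   [De Morgan]
    = c·(a+e)   [absorption]
E2: (c+c)·(a+e)·((b+b')')'
    = (c+c)·(a+e)·(b+b')   [double negation]
    = (c+c)·(a+e)   [complement / identity]
    = c·(a+e)   [idempotence]
Both reduce to c·(a+e), so they are equivalent.

Yes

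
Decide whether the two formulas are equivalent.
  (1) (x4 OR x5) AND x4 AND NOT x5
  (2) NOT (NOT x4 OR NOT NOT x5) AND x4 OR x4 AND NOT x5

Yes

E1: (x4 OR x5) AND x4 AND NOT x5
    = x4 AND NOT x5   — absorption
E2: NOT (NOT x4 OR NOT NOT x5) AND x4 OR x4 AND NOT x5
    = x4 AND NOT x5 AND x4 OR x4 AND NOT x5   — De Morgan
    = x4 AND NOT x5   — absorption
Both reduce to x4 AND NOT x5, so they are equivalent.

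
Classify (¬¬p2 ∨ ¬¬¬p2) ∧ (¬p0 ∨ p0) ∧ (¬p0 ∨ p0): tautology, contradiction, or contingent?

tautology

(¬¬p2 ∨ ¬¬¬p2) ∧ (¬p0 ∨ p0) ∧ (¬p0 ∨ p0)
= (p2 ∨ ¬¬¬p2) ∧ (¬p0 ∨ p0) ∧ (¬p0 ∨ p0)
= (p2 ∨ ¬¬¬p2) ∧ (¬p0 ∨ p0)
= p2 ∨ ¬¬¬p2
= p2 ∨ ¬p2
= True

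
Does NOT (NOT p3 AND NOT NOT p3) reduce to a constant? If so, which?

yes, True

NOT (NOT p3 AND NOT NOT p3)
= p3 OR NOT p3   — De Morgan
= TRUE   — complement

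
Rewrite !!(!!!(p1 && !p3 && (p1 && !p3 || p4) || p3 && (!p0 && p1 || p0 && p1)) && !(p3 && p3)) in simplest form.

!!(!!!(p1 && !p3 && (p1 && !p3 || p4) || p3 && (!p0 && p1 || p0 && p1)) && !(p3 && p3))
= !!(!!!(p1 && !p3 || p3 && (!p0 && p1 || p0 && p1)) && !(p3 && p3))
= !!(!!!(p1 && !p3 || p3 && (!p0 && p1 || p0 && p1)) && !p3)
= !!!(p1 && !p3 || p3 && (!p0 && p1 || p0 && p1)) && !p3
= !!!(p1 && !p3 || p3 && p1) && !p3
= !!!p1 && !p3
= !p1 && !p3

!p1 && !p3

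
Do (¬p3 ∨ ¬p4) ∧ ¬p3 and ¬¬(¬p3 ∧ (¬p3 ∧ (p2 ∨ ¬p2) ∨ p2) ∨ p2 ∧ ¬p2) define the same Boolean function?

E1: (¬p3 ∨ ¬p4) ∧ ¬p3
    = ¬p3   (absorption)
E2: ¬¬(¬p3 ∧ (¬p3 ∧ (p2 ∨ ¬p2) ∨ p2) ∨ p2 ∧ ¬p2)
    = ¬¬(¬p3 ∧ (¬p3 ∨ p2) ∨ p2 ∧ ¬p2)   (complement / identity)
    = ¬¬(¬p3 ∨ p2 ∧ ¬p2)   (absorption)
    = ¬¬¬p3   (complement / identity)
    = ¬p3   (double negation)
Both reduce to ¬p3, so they are equivalent.

Yes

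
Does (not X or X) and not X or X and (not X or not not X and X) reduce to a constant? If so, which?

yes, True

(not X or X) and not X or X and (not X or not not X and X)
= (not X or X) and not X or X and (not X or X and X)
= (not X or X) and not X or X and (not X or X)
= not X or X
= True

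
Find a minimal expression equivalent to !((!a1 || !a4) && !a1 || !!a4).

!((!a1 || !a4) && !a1 || !!a4)
= !(!a1 || !!a4)   (absorption)
= a1 && !a4   (De Morgan)

a1 && !a4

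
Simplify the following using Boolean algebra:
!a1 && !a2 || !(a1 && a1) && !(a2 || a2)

!a1 && !a2 || !(a1 && a1) && !(a2 || a2)
= !a1 && !a2 || !a1 && !(a2 || a2)
= !a1 && !a2 || !a1 && !a2
= !a1 && !a2

!a1 && !a2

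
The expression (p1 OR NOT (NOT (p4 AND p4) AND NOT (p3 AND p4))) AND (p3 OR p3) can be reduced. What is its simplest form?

(p1 OR p4) AND p3

(p1 OR NOT (NOT (p4 AND p4) AND NOT (p3 AND p4))) AND (p3 OR p3)
= (p1 OR p4 AND p4 OR p3 AND p4) AND (p3 OR p3)   [De Morgan]
= (p1 OR p4 AND (p4 OR p3)) AND (p3 OR p3)   [distribution]
= (p1 OR p4 AND (p4 OR p3)) AND p3   [idempotence]
= (p1 OR p4) AND p3   [absorption]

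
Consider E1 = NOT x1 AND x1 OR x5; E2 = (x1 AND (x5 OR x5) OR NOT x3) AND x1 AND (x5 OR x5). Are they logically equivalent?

No

E1: NOT x1 AND x1 OR x5
    = x5
E2: (x1 AND (x5 OR x5) OR NOT x3) AND x1 AND (x5 OR x5)
    = x1 AND (x5 OR x5)
    = x1 AND x5
These differ: at x1=0, x3=0, x5=1, E1 = 1 but E2 = 0.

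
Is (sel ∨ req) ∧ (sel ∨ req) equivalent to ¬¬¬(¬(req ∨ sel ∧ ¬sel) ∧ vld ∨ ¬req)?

No

E1: (sel ∨ req) ∧ (sel ∨ req)
    = sel ∨ req   [idempotence]
E2: ¬¬¬(¬(req ∨ sel ∧ ¬sel) ∧ vld ∨ ¬req)
    = ¬¬¬(¬req ∧ vld ∨ ¬req)   [complement / identity]
    = ¬¬¬¬req   [absorption]
    = ¬¬req   [double negation]
    = req   [double negation]
These differ: at req=0, sel=1, vld=0, E1 = 1 but E2 = 0.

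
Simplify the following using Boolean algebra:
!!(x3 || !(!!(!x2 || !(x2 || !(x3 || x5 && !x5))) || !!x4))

x3 || x2 && !x4

!!(x3 || !(!!(!x2 || !(x2 || !(x3 || x5 && !x5))) || !!x4))
= x3 || !(!!(!x2 || !(x2 || !(x3 || x5 && !x5))) || !!x4)   (double negation)
= x3 || !(!!(!x2 || !(x2 || !x3)) || !!x4)   (complement / identity)
= x3 || !(!x2 || !(x2 || !x3)) && !x4   (De Morgan)
= x3 || x2 && (x2 || !x3) && !x4   (De Morgan)
= x3 || x2 && !x4   (absorption)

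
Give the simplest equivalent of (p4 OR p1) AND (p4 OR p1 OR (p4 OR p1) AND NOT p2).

(p4 OR p1) AND (p4 OR p1 OR (p4 OR p1) AND NOT p2)
= (p4 OR p1) AND (p4 OR p1)   — absorption
= p4 OR p1   — idempotence

p4 OR p1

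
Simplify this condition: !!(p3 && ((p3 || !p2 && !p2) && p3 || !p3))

p3

!!(p3 && ((p3 || !p2 && !p2) && p3 || !p3))
= !!(p3 && ((p3 || !p2) && p3 || !p3))
= !!(p3 && (p3 || !p3))
= !!p3
= p3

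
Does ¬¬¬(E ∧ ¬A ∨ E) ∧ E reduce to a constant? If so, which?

¬¬¬(E ∧ ¬A ∨ E) ∧ E
= ¬(E ∧ ¬A ∨ E) ∧ E   (double negation)
= ¬E ∧ E   (absorption)
= False   (complement)

yes, False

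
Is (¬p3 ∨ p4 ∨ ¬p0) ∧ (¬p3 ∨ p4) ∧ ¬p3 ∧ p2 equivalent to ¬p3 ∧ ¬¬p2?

E1: (¬p3 ∨ p4 ∨ ¬p0) ∧ (¬p3 ∨ p4) ∧ ¬p3 ∧ p2
    = (¬p3 ∨ p4) ∧ ¬p3 ∧ p2   — absorption
    = ¬p3 ∧ p2   — absorption
E2: ¬p3 ∧ ¬¬p2
    = ¬p3 ∧ p2   — double negation
Both reduce to ¬p3 ∧ p2, so they are equivalent.

Yes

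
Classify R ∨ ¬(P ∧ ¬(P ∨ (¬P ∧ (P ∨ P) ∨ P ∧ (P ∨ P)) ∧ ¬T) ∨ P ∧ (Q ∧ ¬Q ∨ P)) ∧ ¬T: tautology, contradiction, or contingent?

R ∨ ¬(P ∧ ¬(P ∨ (¬P ∧ (P ∨ P) ∨ P ∧ (P ∨ P)) ∧ ¬T) ∨ P ∧ (Q ∧ ¬Q ∨ P)) ∧ ¬T
= R ∨ ¬(P ∧ ¬(P ∨ (P ∨ P) ∧ ¬T) ∨ P ∧ (Q ∧ ¬Q ∨ P)) ∧ ¬T   [distribution]
= R ∨ ¬(P ∧ ¬(P ∨ P ∧ ¬T) ∨ P ∧ (Q ∧ ¬Q ∨ P)) ∧ ¬T   [idempotence]
= R ∨ ¬(P ∧ ¬P ∨ P ∧ (Q ∧ ¬Q ∨ P)) ∧ ¬T   [absorption]
= R ∨ ¬(P ∧ ¬P ∨ P ∧ P) ∧ ¬T   [complement / identity]
= R ∨ ¬P ∧ ¬T   [distribution]
This depends on P, R, T, so it is not a constant.

contingent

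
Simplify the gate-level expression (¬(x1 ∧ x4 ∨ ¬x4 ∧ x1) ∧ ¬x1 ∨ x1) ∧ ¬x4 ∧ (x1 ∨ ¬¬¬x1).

(¬(x1 ∧ x4 ∨ ¬x4 ∧ x1) ∧ ¬x1 ∨ x1) ∧ ¬x4 ∧ (x1 ∨ ¬¬¬x1)
= (¬x1 ∧ ¬x1 ∨ x1) ∧ ¬x4 ∧ (x1 ∨ ¬¬¬x1)   — distribution
= (¬x1 ∧ ¬x1 ∨ x1) ∧ ¬x4 ∧ (x1 ∨ ¬x1)   — double negation
= (¬x1 ∧ ¬x1 ∨ x1) ∧ ¬x4   — complement / identity
= (¬x1 ∨ x1) ∧ ¬x4   — idempotence
= ¬x4   — complement / identity

¬x4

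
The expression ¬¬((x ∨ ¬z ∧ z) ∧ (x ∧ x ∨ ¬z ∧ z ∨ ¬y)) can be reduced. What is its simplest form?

¬¬((x ∨ ¬z ∧ z) ∧ (x ∧ x ∨ ¬z ∧ z ∨ ¬y))
= (x ∨ ¬z ∧ z) ∧ (x ∧ x ∨ ¬z ∧ z ∨ ¬y)   — double negation
= (x ∨ ¬z ∧ z) ∧ (x ∨ ¬z ∧ z ∨ ¬y)   — idempotence
= x ∨ ¬z ∧ z   — absorption
= x   — complement / identity

x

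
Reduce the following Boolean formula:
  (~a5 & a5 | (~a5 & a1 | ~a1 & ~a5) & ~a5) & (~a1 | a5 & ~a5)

~a5 & ~a1

(~a5 & a5 | (~a5 & a1 | ~a1 & ~a5) & ~a5) & (~a1 | a5 & ~a5)
= (~a5 & a5 | ~a5 & ~a5) & (~a1 | a5 & ~a5)   (distribution)
= (~a5 & a5 | ~a5 & ~a5) & ~a1   (complement / identity)
= ~a5 & ~a1   (distribution)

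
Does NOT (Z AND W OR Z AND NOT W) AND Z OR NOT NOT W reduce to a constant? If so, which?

no

NOT (Z AND W OR Z AND NOT W) AND Z OR NOT NOT W
= NOT Z AND Z OR NOT NOT W
= NOT NOT W
= W
This depends on W, so it is not a constant.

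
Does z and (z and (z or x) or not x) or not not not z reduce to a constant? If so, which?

z and (z and (z or x) or not x) or not not not z
= z and (z or not x) or not not not z   [absorption]
= z or not not not z   [absorption]
= z or not z   [double negation]
= True   [complement]

yes, True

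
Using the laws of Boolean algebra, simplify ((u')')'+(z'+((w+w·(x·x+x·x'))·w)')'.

u'+z·w

((u')')'+(z'+((w+w·(x·x+x·x'))·w)')'
= ((u')')'+(z'+((w+w·x)·w)')'   [distribution]
= u'+(z'+((w+w·x)·w)')'   [double negation]
= u'+(z'+(w·w)')'   [absorption]
= u'+z·w·w   [De Morgan]
= u'+z·w   [idempotence]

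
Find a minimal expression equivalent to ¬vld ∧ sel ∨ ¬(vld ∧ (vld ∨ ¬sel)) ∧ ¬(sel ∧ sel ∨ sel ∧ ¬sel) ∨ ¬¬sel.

¬vld ∧ sel ∨ ¬(vld ∧ (vld ∨ ¬sel)) ∧ ¬(sel ∧ sel ∨ sel ∧ ¬sel) ∨ ¬¬sel
= ¬vld ∧ sel ∨ ¬(vld ∧ (vld ∨ ¬sel)) ∧ ¬(sel ∧ sel ∨ sel ∧ ¬sel) ∨ sel   [double negation]
= ¬vld ∧ sel ∨ ¬(vld ∧ (vld ∨ ¬sel)) ∧ ¬sel ∨ sel   [distribution]
= ¬vld ∧ sel ∨ ¬vld ∧ ¬sel ∨ sel   [absorption]
= ¬vld ∨ sel   [distribution]

¬vld ∨ sel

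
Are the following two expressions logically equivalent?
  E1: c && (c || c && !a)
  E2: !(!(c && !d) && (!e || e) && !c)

E1: c && (c || c && !a)
    = c && c   [absorption]
    = c   [idempotence]
E2: !(!(c && !d) && (!e || e) && !c)
    = !(!(c && !d) && !c)   [complement / identity]
    = c && !d || c   [De Morgan]
    = c   [absorption]
Both reduce to c, so they are equivalent.

Yes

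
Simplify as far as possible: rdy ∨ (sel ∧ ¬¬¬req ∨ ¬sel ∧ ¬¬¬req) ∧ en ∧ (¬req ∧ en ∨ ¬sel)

rdy ∨ ¬req ∧ en

rdy ∨ (sel ∧ ¬¬¬req ∨ ¬sel ∧ ¬¬¬req) ∧ en ∧ (¬req ∧ en ∨ ¬sel)
= rdy ∨ ¬¬¬req ∧ en ∧ (¬req ∧ en ∨ ¬sel)   [distribution]
= rdy ∨ ¬req ∧ en ∧ (¬req ∧ en ∨ ¬sel)   [double negation]
= rdy ∨ ¬req ∧ en   [absorption]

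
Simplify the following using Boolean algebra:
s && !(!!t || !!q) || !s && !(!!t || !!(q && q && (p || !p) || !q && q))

!t && !q

s && !(!!t || !!q) || !s && !(!!t || !!(q && q && (p || !p) || !q && q))
= s && !(!!t || !!q) || !s && !(!!t || !!(q && q || !q && q))   [complement / identity]
= s && !(!!t || !!q) || !s && !(!!t || !!q)   [distribution]
= !(!!t || !!q)   [distribution]
= !t && !q   [De Morgan]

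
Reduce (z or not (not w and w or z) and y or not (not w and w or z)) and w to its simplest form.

(z or not (not w and w or z) and y or not (not w and w or z)) and w
= (z or not (not w and w or z)) and w   (absorption)
= (z or not z) and w   (complement / identity)
= w   (complement / identity)

w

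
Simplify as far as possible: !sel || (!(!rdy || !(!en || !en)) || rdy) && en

!sel || rdy && en

!sel || (!(!rdy || !(!en || !en)) || rdy) && en
= !sel || (rdy && (!en || !en) || rdy) && en
= !sel || (rdy && !en || rdy) && en
= !sel || rdy && en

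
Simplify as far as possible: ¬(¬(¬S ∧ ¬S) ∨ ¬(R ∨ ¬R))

¬S

¬(¬(¬S ∧ ¬S) ∨ ¬(R ∨ ¬R))
= ¬S ∧ ¬S ∧ (R ∨ ¬R)
= ¬S ∧ ¬S
= ¬S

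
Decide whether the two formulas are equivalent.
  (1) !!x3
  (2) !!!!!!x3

Yes

E1: !!x3
    = x3   (double negation)
E2: !!!!!!x3
    = !!!!x3   (double negation)
    = !!x3   (double negation)
    = x3   (double negation)
Both reduce to x3, so they are equivalent.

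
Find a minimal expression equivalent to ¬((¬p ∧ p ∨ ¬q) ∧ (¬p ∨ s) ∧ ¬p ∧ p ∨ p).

¬p

¬((¬p ∧ p ∨ ¬q) ∧ (¬p ∨ s) ∧ ¬p ∧ p ∨ p)
= ¬((¬p ∧ p ∨ ¬q) ∧ ¬p ∧ p ∨ p)   — absorption
= ¬(¬p ∧ p ∨ p)   — absorption
= ¬p   — complement / identity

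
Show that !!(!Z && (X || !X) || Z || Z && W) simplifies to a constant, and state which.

!!(!Z && (X || !X) || Z || Z && W)
= !!(!Z || Z || Z && W)
= !Z || Z || Z && W
= !Z || Z
= true

true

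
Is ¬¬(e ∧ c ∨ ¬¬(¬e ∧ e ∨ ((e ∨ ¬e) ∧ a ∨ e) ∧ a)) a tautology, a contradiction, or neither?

neither

¬¬(e ∧ c ∨ ¬¬(¬e ∧ e ∨ ((e ∨ ¬e) ∧ a ∨ e) ∧ a))
= ¬¬(e ∧ c ∨ ¬¬(((e ∨ ¬e) ∧ a ∨ e) ∧ a))   (complement / identity)
= e ∧ c ∨ ¬¬(((e ∨ ¬e) ∧ a ∨ e) ∧ a)   (double negation)
= e ∧ c ∨ ¬¬((a ∨ e) ∧ a)   (complement / identity)
= e ∧ c ∨ (a ∨ e) ∧ a   (double negation)
= e ∧ c ∨ a   (absorption)
This depends on a, c, e, so it is not a constant.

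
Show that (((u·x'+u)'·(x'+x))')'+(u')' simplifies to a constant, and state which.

1

(((u·x'+u)'·(x'+x))')'+(u')'
= (((u·x'+u)'·(x'+x))')'+u   — double negation
= (((u·x'+u)')')'+u   — complement / identity
= (u·x'+u)'+u   — double negation
= u'+u   — absorption
= 1   — complement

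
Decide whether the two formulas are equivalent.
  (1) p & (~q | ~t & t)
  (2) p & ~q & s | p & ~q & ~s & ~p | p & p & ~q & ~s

E1: p & (~q | ~t & t)
    = p & ~q   (complement / identity)
E2: p & ~q & s | p & ~q & ~s & ~p | p & p & ~q & ~s
    = p & ~q & s | p & ~q & ~s   (distribution)
    = p & ~q   (distribution)
Both reduce to p & ~q, so they are equivalent.

Yes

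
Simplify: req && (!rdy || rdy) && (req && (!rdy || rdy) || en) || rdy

req && (!rdy || rdy) && (req && (!rdy || rdy) || en) || rdy
= req && (!rdy || rdy) || rdy   [absorption]
= req || rdy   [complement / identity]

req || rdy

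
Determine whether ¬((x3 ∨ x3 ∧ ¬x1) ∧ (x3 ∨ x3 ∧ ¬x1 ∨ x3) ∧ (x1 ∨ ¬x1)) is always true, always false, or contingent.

contingent

¬((x3 ∨ x3 ∧ ¬x1) ∧ (x3 ∨ x3 ∧ ¬x1 ∨ x3) ∧ (x1 ∨ ¬x1))
= ¬((x3 ∨ x3 ∧ ¬x1) ∧ (x1 ∨ ¬x1))   [absorption]
= ¬(x3 ∨ x3 ∧ ¬x1)   [complement / identity]
= ¬x3   [absorption]
This depends on x3, so it is not a constant.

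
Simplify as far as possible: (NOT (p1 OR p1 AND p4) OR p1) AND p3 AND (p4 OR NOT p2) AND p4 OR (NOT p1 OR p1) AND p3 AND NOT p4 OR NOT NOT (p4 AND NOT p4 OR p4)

p3 OR p4

(NOT (p1 OR p1 AND p4) OR p1) AND p3 AND (p4 OR NOT p2) AND p4 OR (NOT p1 OR p1) AND p3 AND NOT p4 OR NOT NOT (p4 AND NOT p4 OR p4)
= (NOT (p1 OR p1 AND p4) OR p1) AND p3 AND p4 OR (NOT p1 OR p1) AND p3 AND NOT p4 OR NOT NOT (p4 AND NOT p4 OR p4)   (absorption)
= (NOT p1 OR p1) AND p3 AND p4 OR (NOT p1 OR p1) AND p3 AND NOT p4 OR NOT NOT (p4 AND NOT p4 OR p4)   (absorption)
= (NOT p1 OR p1) AND p3 AND p4 OR (NOT p1 OR p1) AND p3 AND NOT p4 OR NOT NOT p4   (complement / identity)
= (NOT p1 OR p1) AND p3 OR NOT NOT p4   (distribution)
= (NOT p1 OR p1) AND p3 OR p4   (double negation)
= p3 OR p4   (complement / identity)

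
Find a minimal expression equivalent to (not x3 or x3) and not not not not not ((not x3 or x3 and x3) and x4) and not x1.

(not x3 or x3) and not not not not not ((not x3 or x3 and x3) and x4) and not x1
= (not x3 or x3) and not not not ((not x3 or x3 and x3) and x4) and not x1   [double negation]
= (not x3 or x3) and not not not ((not x3 or x3) and x4) and not x1   [idempotence]
= not not not ((not x3 or x3) and x4) and not x1   [complement / identity]
= not ((not x3 or x3) and x4) and not x1   [double negation]
= not x4 and not x1   [complement / identity]

not x4 and not x1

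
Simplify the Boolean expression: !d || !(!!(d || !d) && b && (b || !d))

!d || !(!!(d || !d) && b && (b || !d))
= !d || !(!!(d || !d) && b)   — absorption
= !d || !((d || !d) && b)   — double negation
= !d || !b   — complement / identity

!d || !b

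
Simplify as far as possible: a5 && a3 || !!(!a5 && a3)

a5 && a3 || !!(!a5 && a3)
= a5 && a3 || !a5 && a3   (double negation)
= a3   (distribution)

a3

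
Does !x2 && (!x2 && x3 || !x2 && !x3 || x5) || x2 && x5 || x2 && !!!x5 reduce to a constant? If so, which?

!x2 && (!x2 && x3 || !x2 && !x3 || x5) || x2 && x5 || x2 && !!!x5
= !x2 && (!x2 || x5) || x2 && x5 || x2 && !!!x5   (distribution)
= !x2 || x2 && x5 || x2 && !!!x5   (absorption)
= !x2 || x2 && x5 || x2 && !x5   (double negation)
= !x2 || x2   (distribution)
= true   (complement)

yes, True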